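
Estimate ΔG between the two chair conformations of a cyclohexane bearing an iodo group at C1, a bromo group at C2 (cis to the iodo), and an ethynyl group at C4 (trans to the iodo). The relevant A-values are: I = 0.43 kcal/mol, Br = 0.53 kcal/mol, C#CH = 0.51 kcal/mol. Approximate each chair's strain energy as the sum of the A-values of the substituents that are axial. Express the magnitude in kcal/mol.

Chair I (iodo axial, bromo equatorial, ethynyl axial): E = 0.94 kcal/mol.
Chair II (iodo equatorial, bromo axial, ethynyl equatorial): E = 0.53 kcal/mol.
ΔE = 0.94 − 0.53 = 0.41 kcal/mol; chair II is more stable.

0.41 kcal/mol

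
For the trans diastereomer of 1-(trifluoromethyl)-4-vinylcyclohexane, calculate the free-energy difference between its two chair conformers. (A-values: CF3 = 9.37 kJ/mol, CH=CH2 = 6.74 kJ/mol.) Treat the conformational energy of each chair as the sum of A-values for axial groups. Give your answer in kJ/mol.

C1 and C4 have opposite parity, so for the trans isomer the two substituents are e,e in one chair and a,a in the other.
Chair I (trifluoromethyl axial, vinyl axial): E = 16.11 kJ/mol.
Chair II (trifluoromethyl equatorial, vinyl equatorial): E = 0.00 kJ/mol.
ΔE = 16.11 − 0.00 = 16.11 kJ/mol; chair II is more stable.

16.11 kJ/mol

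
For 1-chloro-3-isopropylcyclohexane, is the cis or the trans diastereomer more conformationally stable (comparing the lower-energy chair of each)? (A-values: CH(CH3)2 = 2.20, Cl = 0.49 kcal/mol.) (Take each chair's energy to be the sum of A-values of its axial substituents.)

cis

At 1,3 positions (parity same): cis → (e,e or a,a); trans → (a,e or e,a).
Best chair for cis: E = 0.00 kcal/mol; best chair for trans: E = 0.49 kcal/mol.
The cis isomer is lower by 0.49 kcal/mol.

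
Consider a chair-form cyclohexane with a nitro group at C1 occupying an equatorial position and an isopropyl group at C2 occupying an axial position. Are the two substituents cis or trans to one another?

C1 and C2 have opposite parity, so their axial bonds point in opposite directions.
With opposite-parity carbons, two substituents on the same face are one axial and one equatorial; opposite faces give both axial or both equatorial.
Here the groups are equatorial/axial → same face → cis.

cis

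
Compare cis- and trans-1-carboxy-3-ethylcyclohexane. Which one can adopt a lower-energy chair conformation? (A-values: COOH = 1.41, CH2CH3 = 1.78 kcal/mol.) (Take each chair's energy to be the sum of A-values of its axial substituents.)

cis

At 1,3 positions (parity same): cis → (e,e or a,a); trans → (a,e or e,a).
Best chair for cis: E = 0.00 kcal/mol; best chair for trans: E = 1.41 kcal/mol.
The cis isomer is lower by 1.41 kcal/mol.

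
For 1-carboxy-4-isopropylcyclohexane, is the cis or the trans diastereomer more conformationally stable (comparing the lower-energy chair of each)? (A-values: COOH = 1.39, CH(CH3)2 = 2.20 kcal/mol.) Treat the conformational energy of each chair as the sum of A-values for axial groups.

At 1,4 positions (parity opposite): cis → (a,e or e,a); trans → (e,e or a,a).
Best chair for cis: E = 1.39 kcal/mol; best chair for trans: E = 0.00 kcal/mol.
The trans isomer is lower by 1.39 kcal/mol.

trans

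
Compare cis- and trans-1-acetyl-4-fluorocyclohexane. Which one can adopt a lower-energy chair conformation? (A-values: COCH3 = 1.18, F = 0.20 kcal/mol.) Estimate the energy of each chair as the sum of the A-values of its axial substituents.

trans

At 1,4 positions (parity opposite): cis → (a,e or e,a); trans → (e,e or a,a).
Best chair for cis: E = 0.20 kcal/mol; best chair for trans: E = 0.00 kcal/mol.
The trans isomer is lower by 0.20 kcal/mol.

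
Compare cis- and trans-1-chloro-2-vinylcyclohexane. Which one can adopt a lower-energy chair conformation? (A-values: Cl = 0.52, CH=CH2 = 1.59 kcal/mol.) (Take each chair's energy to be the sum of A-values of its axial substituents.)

trans

At 1,2 positions (parity opposite): cis → (a,e or e,a); trans → (e,e or a,a).
Best chair for cis: E = 0.52 kcal/mol; best chair for trans: E = 0.00 kcal/mol.
The trans isomer is lower by 0.52 kcal/mol.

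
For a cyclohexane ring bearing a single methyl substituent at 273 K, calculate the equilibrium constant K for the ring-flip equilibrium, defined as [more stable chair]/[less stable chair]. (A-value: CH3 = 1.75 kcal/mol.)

One chair has the methyl group axial (E = 1.75 kcal/mol) and the other has it equatorial (E = 0).
ΔG = 1.75 kcal/mol between the two chairs.
K = exp(ΔG/RT) with R = 1.987×10⁻³ kcal mol⁻¹ K⁻¹ and T = 273 K gives K ≈ 25.2.

K ≈ 25.2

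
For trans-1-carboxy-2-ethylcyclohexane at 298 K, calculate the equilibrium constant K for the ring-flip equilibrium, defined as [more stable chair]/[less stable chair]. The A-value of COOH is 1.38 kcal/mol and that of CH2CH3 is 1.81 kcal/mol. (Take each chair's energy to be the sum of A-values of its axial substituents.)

K ≈ 219

C1 and C2 have opposite parity, so for the trans isomer the two substituents are e,e in one chair and a,a in the other.
Chair I (carboxyl axial, ethyl axial): E = 3.19 kcal/mol; chair II (carboxyl equatorial, ethyl equatorial): E = 0.00 kcal/mol.
ΔG = 3.19 kcal/mol between the two chairs.
K = exp(ΔG/RT) with R = 1.987×10⁻³ kcal mol⁻¹ K⁻¹ and T = 298 K gives K ≈ 219.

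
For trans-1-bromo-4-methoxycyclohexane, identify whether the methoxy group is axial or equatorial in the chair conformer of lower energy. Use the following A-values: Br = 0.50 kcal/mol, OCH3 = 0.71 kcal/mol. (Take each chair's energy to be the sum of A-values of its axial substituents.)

equatorial

C1 and C4 have opposite parity, so for the trans isomer the two substituents are e,e in one chair and a,a in the other.
Chair I (bromo axial, methoxy axial): E = 1.21 kcal/mol.
Chair II (bromo equatorial, methoxy equatorial): E = 0.00 kcal/mol.
Chair II is the more stable (lower-energy) conformer, and in that chair the methoxy group is equatorial.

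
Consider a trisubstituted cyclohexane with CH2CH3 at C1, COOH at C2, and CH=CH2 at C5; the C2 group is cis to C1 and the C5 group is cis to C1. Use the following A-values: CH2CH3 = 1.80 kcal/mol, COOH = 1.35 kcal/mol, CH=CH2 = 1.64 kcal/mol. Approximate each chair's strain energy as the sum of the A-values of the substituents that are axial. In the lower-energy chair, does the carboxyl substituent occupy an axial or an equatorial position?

axial

Chair I (ethyl axial, carboxyl equatorial, vinyl axial): E = 3.44 kcal/mol.
Chair II (ethyl equatorial, carboxyl axial, vinyl equatorial): E = 1.35 kcal/mol.
Chair II is the more stable (lower-energy) conformer, and in that chair the carboxyl group is axial.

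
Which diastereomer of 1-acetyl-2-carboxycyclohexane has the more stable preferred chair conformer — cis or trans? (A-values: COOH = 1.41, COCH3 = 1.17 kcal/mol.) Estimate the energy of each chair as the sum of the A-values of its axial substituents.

trans

At 1,2 positions (parity opposite): cis → (a,e or e,a); trans → (e,e or a,a).
Best chair for cis: E = 1.17 kcal/mol; best chair for trans: E = 0.00 kcal/mol.
The trans isomer is lower by 1.17 kcal/mol.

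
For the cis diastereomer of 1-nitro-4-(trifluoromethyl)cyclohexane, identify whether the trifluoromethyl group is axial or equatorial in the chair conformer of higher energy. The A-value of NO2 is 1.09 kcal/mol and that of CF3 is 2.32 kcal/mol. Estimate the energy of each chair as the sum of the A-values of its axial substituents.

C1 and C4 have opposite parity, so for the cis isomer the two substituents are one axial and one equatorial in each chair.
Chair I (nitro axial, trifluoromethyl equatorial): E = 1.09 kcal/mol.
Chair II (nitro equatorial, trifluoromethyl axial): E = 2.32 kcal/mol.
Chair II is the less stable (higher-energy) conformer, and in that chair the trifluoromethyl group is axial.

axial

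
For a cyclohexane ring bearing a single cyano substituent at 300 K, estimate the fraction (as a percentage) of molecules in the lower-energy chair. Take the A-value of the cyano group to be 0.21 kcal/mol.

One chair has the cyano group axial (E = 0.21 kcal/mol) and the other has it equatorial (E = 0).
ΔG = 0.21 kcal/mol between the two chairs.
K = exp(ΔG/RT) with R = 1.987×10⁻³ kcal mol⁻¹ K⁻¹ and T = 300 K gives K ≈ 1.42.
Fraction in the lower-energy chair = K/(K+1) = 58.7%.

58.7%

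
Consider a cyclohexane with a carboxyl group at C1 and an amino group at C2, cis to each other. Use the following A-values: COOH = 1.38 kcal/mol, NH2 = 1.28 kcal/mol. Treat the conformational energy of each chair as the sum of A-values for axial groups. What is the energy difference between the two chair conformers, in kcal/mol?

0.10 kcal/mol

C1 and C2 have opposite parity, so for the cis isomer the two substituents are one axial and one equatorial in each chair.
Chair I (carboxyl axial, amino equatorial): E = 1.38 kcal/mol.
Chair II (carboxyl equatorial, amino axial): E = 1.28 kcal/mol.
ΔE = 1.38 − 1.28 = 0.10 kcal/mol; chair II is more stable.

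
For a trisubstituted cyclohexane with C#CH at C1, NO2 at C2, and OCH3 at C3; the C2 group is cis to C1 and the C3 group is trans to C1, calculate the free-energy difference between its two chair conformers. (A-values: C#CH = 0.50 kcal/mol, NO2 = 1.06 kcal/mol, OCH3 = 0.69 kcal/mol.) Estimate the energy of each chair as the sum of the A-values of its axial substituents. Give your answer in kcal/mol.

1.25 kcal/mol

Chair I (ethynyl axial, nitro equatorial, methoxy equatorial): E = 0.50 kcal/mol.
Chair II (ethynyl equatorial, nitro axial, methoxy axial): E = 1.75 kcal/mol.
ΔE = 1.75 − 0.50 = 1.25 kcal/mol; chair I is more stable.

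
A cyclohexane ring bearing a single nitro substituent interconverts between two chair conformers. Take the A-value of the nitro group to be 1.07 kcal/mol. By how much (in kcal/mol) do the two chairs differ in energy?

A monosubstituted cyclohexane has one chair with the nitro group axial (E = A = 1.07 kcal/mol) and one with it equatorial (E = 0).
ΔE = 1.07 − 0 = 1.07 kcal/mol.

1.07 kcal/mol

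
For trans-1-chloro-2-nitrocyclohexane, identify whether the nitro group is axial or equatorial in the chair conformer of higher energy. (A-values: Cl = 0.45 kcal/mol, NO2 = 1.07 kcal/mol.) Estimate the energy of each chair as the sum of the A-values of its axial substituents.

axial

C1 and C2 have opposite parity, so for the trans isomer the two substituents are e,e in one chair and a,a in the other.
Chair I (chloro axial, nitro axial): E = 1.52 kcal/mol.
Chair II (chloro equatorial, nitro equatorial): E = 0.00 kcal/mol.
Chair I is the less stable (higher-energy) conformer, and in that chair the nitro group is axial.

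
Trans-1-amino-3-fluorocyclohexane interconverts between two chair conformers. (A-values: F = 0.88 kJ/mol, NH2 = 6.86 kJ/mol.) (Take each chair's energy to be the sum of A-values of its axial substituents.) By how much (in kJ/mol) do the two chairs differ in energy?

5.98 kJ/mol

C1 and C3 have the same parity, so for the trans isomer the two substituents are one axial and one equatorial in each chair.
Chair I (fluoro axial, amino equatorial): E = 0.88 kJ/mol.
Chair II (fluoro equatorial, amino axial): E = 6.86 kJ/mol.
ΔE = 6.86 − 0.88 = 5.98 kJ/mol; chair I is more stable.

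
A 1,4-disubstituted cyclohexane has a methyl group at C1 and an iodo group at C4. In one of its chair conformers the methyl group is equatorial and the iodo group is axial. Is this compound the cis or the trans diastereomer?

C1 and C4 have opposite parity, so their axial bonds point in opposite directions.
With opposite-parity carbons, two substituents on the same face are one axial and one equatorial; opposite faces give both axial or both equatorial.
Here the groups are equatorial/axial → same face → cis.

cis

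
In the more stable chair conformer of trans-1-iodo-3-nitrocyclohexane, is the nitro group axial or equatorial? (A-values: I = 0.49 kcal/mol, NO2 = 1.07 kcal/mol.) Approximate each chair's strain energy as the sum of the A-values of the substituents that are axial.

C1 and C3 have the same parity, so for the trans isomer the two substituents are one axial and one equatorial in each chair.
Chair I (iodo axial, nitro equatorial): E = 0.49 kcal/mol.
Chair II (iodo equatorial, nitro axial): E = 1.07 kcal/mol.
Chair I is the more stable (lower-energy) conformer, and in that chair the nitro group is equatorial.

equatorial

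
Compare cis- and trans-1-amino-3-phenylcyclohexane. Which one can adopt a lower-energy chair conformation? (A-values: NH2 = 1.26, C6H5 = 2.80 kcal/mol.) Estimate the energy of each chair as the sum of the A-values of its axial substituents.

At 1,3 positions (parity same): cis → (e,e or a,a); trans → (a,e or e,a).
Best chair for cis: E = 0.00 kcal/mol; best chair for trans: E = 1.26 kcal/mol.
The cis isomer is lower by 1.26 kcal/mol.

cis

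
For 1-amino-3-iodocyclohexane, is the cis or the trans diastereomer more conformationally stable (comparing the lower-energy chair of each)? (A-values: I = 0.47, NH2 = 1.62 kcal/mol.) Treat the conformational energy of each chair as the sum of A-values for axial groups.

cis

At 1,3 positions (parity same): cis → (e,e or a,a); trans → (a,e or e,a).
Best chair for cis: E = 0.00 kcal/mol; best chair for trans: E = 0.47 kcal/mol.
The cis isomer is lower by 0.47 kcal/mol.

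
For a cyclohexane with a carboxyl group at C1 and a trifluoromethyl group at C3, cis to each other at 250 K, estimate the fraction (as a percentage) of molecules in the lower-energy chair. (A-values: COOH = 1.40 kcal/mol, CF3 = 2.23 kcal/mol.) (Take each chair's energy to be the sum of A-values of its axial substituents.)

C1 and C3 have the same parity, so for the cis isomer the two substituents are e,e in one chair and a,a in the other.
Chair I (carboxyl axial, trifluoromethyl axial): E = 3.63 kcal/mol; chair II (carboxyl equatorial, trifluoromethyl equatorial): E = 0.00 kcal/mol.
ΔG = 3.63 kcal/mol between the two chairs.
K = exp(ΔG/RT) with R = 1.987×10⁻³ kcal mol⁻¹ K⁻¹ and T = 250 K gives K ≈ 1.49e+03.
Fraction in the lower-energy chair = K/(K+1) = 99.9%.

99.9%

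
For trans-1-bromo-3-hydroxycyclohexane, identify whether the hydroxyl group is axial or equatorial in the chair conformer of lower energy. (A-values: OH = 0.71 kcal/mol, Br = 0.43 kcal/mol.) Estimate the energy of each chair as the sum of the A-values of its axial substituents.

equatorial

C1 and C3 have the same parity, so for the trans isomer the two substituents are one axial and one equatorial in each chair.
Chair I (hydroxyl axial, bromo equatorial): E = 0.71 kcal/mol.
Chair II (hydroxyl equatorial, bromo axial): E = 0.43 kcal/mol.
Chair II is the more stable (lower-energy) conformer, and in that chair the hydroxyl group is equatorial.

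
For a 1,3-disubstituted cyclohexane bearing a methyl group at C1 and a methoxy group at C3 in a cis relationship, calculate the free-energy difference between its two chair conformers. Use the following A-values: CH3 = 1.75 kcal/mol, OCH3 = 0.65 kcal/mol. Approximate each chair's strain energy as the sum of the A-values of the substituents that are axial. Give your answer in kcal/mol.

2.40 kcal/mol

C1 and C3 have the same parity, so for the cis isomer the two substituents are e,e in one chair and a,a in the other.
Chair I (methyl axial, methoxy axial): E = 2.40 kcal/mol.
Chair II (methyl equatorial, methoxy equatorial): E = 0.00 kcal/mol.
ΔE = 2.40 − 0.00 = 2.40 kcal/mol; chair II is more stable.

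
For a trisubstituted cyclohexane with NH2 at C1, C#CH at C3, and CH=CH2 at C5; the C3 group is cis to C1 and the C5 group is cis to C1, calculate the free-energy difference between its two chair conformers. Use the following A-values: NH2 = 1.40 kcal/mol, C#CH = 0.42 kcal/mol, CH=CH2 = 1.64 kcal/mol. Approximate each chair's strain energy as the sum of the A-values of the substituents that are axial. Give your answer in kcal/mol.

Chair I (amino axial, ethynyl axial, vinyl axial): E = 3.46 kcal/mol.
Chair II (amino equatorial, ethynyl equatorial, vinyl equatorial): E = 0.00 kcal/mol.
ΔE = 3.46 − 0.00 = 3.46 kcal/mol; chair II is more stable.

3.46 kcal/mol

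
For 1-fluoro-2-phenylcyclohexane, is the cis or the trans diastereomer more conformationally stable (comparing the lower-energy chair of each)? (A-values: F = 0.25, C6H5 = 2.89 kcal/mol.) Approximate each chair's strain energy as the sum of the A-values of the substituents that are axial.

trans

At 1,2 positions (parity opposite): cis → (a,e or e,a); trans → (e,e or a,a).
Best chair for cis: E = 0.25 kcal/mol; best chair for trans: E = 0.00 kcal/mol.
The trans isomer is lower by 0.25 kcal/mol.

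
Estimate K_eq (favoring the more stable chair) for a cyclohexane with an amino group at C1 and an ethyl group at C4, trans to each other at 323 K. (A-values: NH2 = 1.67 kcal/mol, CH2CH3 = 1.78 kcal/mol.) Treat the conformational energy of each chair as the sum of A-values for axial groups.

C1 and C4 have opposite parity, so for the trans isomer the two substituents are e,e in one chair and a,a in the other.
Chair I (amino axial, ethyl axial): E = 3.45 kcal/mol; chair II (amino equatorial, ethyl equatorial): E = 0.00 kcal/mol.
ΔG = 3.45 kcal/mol between the two chairs.
K = exp(ΔG/RT) with R = 1.987×10⁻³ kcal mol⁻¹ K⁻¹ and T = 323 K gives K ≈ 216.

K ≈ 216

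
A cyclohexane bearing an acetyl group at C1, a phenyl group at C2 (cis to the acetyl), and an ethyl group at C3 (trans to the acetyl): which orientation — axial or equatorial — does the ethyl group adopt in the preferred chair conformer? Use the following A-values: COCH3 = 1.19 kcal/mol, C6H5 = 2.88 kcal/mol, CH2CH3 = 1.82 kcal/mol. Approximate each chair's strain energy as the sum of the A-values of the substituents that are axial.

Chair I (acetyl axial, phenyl equatorial, ethyl equatorial): E = 1.19 kcal/mol.
Chair II (acetyl equatorial, phenyl axial, ethyl axial): E = 4.70 kcal/mol.
Chair I is the more stable (lower-energy) conformer, and in that chair the ethyl group is equatorial.

equatorial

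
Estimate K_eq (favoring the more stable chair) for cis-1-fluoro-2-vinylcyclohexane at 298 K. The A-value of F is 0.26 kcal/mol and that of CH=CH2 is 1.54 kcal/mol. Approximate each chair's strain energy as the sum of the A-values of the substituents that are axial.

K ≈ 8.69

C1 and C2 have opposite parity, so for the cis isomer the two substituents are one axial and one equatorial in each chair.
Chair I (fluoro axial, vinyl equatorial): E = 0.26 kcal/mol; chair II (fluoro equatorial, vinyl axial): E = 1.54 kcal/mol.
ΔG = 1.28 kcal/mol between the two chairs.
K = exp(ΔG/RT) with R = 1.987×10⁻³ kcal mol⁻¹ K⁻¹ and T = 298 K gives K ≈ 8.69.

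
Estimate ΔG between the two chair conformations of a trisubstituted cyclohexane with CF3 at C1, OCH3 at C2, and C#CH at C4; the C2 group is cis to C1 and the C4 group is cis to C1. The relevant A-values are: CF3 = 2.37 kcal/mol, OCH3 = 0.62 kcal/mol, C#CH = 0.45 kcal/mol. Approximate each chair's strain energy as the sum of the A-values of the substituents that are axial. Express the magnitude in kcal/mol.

1.30 kcal/mol

Chair I (trifluoromethyl axial, methoxy equatorial, ethynyl equatorial): E = 2.37 kcal/mol.
Chair II (trifluoromethyl equatorial, methoxy axial, ethynyl axial): E = 1.07 kcal/mol.
ΔE = 2.37 − 1.07 = 1.30 kcal/mol; chair II is more stable.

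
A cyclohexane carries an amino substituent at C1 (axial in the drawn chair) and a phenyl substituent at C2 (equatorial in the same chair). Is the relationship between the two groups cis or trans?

cis

C1 and C2 have opposite parity, so their axial bonds point in opposite directions.
With opposite-parity carbons, two substituents on the same face are one axial and one equatorial; opposite faces give both axial or both equatorial.
Here the groups are axial/equatorial → same face → cis.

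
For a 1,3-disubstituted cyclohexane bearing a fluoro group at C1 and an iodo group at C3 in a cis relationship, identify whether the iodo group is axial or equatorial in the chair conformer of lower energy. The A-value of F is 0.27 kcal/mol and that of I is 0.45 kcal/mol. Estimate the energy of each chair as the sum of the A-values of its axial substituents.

C1 and C3 have the same parity, so for the cis isomer the two substituents are e,e in one chair and a,a in the other.
Chair I (fluoro axial, iodo axial): E = 0.72 kcal/mol.
Chair II (fluoro equatorial, iodo equatorial): E = 0.00 kcal/mol.
Chair II is the more stable (lower-energy) conformer, and in that chair the iodo group is equatorial.

equatorial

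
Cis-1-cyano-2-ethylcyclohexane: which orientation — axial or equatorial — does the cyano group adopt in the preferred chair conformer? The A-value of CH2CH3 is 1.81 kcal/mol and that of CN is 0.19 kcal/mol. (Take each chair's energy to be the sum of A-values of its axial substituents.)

axial

C1 and C2 have opposite parity, so for the cis isomer the two substituents are one axial and one equatorial in each chair.
Chair I (ethyl axial, cyano equatorial): E = 1.81 kcal/mol.
Chair II (ethyl equatorial, cyano axial): E = 0.19 kcal/mol.
Chair II is the more stable (lower-energy) conformer, and in that chair the cyano group is axial.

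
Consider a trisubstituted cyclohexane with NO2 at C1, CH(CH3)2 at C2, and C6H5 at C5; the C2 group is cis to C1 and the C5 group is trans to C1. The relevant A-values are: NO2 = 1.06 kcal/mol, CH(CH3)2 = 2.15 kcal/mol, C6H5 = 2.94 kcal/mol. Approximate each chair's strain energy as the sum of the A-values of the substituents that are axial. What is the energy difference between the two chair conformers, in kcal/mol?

Chair I (nitro axial, isopropyl equatorial, phenyl equatorial): E = 1.06 kcal/mol.
Chair II (nitro equatorial, isopropyl axial, phenyl axial): E = 5.09 kcal/mol.
ΔE = 5.09 − 1.06 = 4.03 kcal/mol; chair I is more stable.

4.03 kcal/mol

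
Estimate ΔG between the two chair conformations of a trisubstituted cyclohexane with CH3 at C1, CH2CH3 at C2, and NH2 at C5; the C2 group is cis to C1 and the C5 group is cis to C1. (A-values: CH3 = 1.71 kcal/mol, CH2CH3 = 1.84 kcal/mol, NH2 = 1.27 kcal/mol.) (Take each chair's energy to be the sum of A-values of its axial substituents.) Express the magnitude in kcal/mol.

Chair I (methyl axial, ethyl equatorial, amino axial): E = 2.98 kcal/mol.
Chair II (methyl equatorial, ethyl axial, amino equatorial): E = 1.84 kcal/mol.
ΔE = 2.98 − 1.84 = 1.14 kcal/mol; chair II is more stable.

1.14 kcal/mol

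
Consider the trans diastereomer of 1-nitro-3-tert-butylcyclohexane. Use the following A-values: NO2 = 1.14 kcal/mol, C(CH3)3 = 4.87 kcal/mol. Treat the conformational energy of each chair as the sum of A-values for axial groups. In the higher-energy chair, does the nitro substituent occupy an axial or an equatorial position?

C1 and C3 have the same parity, so for the trans isomer the two substituents are one axial and one equatorial in each chair.
Chair I (nitro axial, tert-butyl equatorial): E = 1.14 kcal/mol.
Chair II (nitro equatorial, tert-butyl axial): E = 4.87 kcal/mol.
Chair II is the less stable (higher-energy) conformer, and in that chair the nitro group is equatorial.

equatorial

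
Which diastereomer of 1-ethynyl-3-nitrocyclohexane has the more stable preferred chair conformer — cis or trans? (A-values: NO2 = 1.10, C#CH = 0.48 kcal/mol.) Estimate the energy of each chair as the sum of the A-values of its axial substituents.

At 1,3 positions (parity same): cis → (e,e or a,a); trans → (a,e or e,a).
Best chair for cis: E = 0.00 kcal/mol; best chair for trans: E = 0.48 kcal/mol.
The cis isomer is lower by 0.48 kcal/mol.

cis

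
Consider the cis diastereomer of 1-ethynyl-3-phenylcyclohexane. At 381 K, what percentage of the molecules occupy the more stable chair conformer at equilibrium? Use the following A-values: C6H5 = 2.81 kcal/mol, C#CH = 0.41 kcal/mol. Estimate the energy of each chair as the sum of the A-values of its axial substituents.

98.6%

C1 and C3 have the same parity, so for the cis isomer the two substituents are e,e in one chair and a,a in the other.
Chair I (phenyl axial, ethynyl axial): E = 3.22 kcal/mol; chair II (phenyl equatorial, ethynyl equatorial): E = 0.00 kcal/mol.
ΔG = 3.22 kcal/mol between the two chairs.
K = exp(ΔG/RT) with R = 1.987×10⁻³ kcal mol⁻¹ K⁻¹ and T = 381 K gives K ≈ 70.3.
Fraction in the lower-energy chair = K/(K+1) = 98.6%.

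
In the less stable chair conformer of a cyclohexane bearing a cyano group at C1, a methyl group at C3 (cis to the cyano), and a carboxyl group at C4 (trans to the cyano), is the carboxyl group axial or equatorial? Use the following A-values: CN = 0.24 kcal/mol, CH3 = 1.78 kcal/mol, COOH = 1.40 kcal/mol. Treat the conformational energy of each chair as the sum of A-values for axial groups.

Chair I (cyano axial, methyl axial, carboxyl axial): E = 3.42 kcal/mol.
Chair II (cyano equatorial, methyl equatorial, carboxyl equatorial): E = 0.00 kcal/mol.
Chair I is the less stable (higher-energy) conformer, and in that chair the carboxyl group is axial.

axial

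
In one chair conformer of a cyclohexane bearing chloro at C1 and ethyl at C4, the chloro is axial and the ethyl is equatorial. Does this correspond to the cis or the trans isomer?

C1 and C4 have opposite parity, so their axial bonds point in opposite directions.
With opposite-parity carbons, two substituents on the same face are one axial and one equatorial; opposite faces give both axial or both equatorial.
Here the groups are axial/equatorial → same face → cis.

cis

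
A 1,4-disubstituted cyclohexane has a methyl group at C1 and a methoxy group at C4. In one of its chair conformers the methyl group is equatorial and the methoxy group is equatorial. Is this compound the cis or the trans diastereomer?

C1 and C4 have opposite parity, so their axial bonds point in opposite directions.
With opposite-parity carbons, two substituents on the same face are one axial and one equatorial; opposite faces give both axial or both equatorial.
Here the groups are equatorial/equatorial → opposite face → trans.

trans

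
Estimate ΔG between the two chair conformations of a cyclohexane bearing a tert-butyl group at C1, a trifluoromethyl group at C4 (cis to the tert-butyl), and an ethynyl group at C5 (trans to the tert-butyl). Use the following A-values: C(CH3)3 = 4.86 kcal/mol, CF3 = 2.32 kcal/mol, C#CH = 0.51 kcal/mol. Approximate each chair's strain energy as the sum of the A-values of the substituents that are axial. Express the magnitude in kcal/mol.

Chair I (tert-butyl axial, trifluoromethyl equatorial, ethynyl equatorial): E = 4.86 kcal/mol.
Chair II (tert-butyl equatorial, trifluoromethyl axial, ethynyl axial): E = 2.83 kcal/mol.
ΔE = 4.86 − 2.83 = 2.03 kcal/mol; chair II is more stable.

2.03 kcal/mol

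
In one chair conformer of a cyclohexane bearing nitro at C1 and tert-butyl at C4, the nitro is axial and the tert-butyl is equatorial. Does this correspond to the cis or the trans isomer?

cis

C1 and C4 have opposite parity, so their axial bonds point in opposite directions.
With opposite-parity carbons, two substituents on the same face are one axial and one equatorial; opposite faces give both axial or both equatorial.
Here the groups are axial/equatorial → same face → cis.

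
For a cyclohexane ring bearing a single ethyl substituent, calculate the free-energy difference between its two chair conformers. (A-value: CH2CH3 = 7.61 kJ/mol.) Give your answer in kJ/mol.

7.61 kJ/mol

A monosubstituted cyclohexane has one chair with the ethyl group axial (E = A = 7.61 kJ/mol) and one with it equatorial (E = 0).
ΔE = 7.61 − 0 = 7.61 kJ/mol.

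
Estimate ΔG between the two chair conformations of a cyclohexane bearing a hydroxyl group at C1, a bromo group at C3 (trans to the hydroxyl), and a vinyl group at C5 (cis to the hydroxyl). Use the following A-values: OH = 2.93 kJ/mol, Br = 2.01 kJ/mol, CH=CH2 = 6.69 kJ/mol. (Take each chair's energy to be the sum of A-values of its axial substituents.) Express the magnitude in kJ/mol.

Chair I (hydroxyl axial, bromo equatorial, vinyl axial): E = 9.62 kJ/mol.
Chair II (hydroxyl equatorial, bromo axial, vinyl equatorial): E = 2.01 kJ/mol.
ΔE = 9.62 − 2.01 = 7.61 kJ/mol; chair II is more stable.

7.61 kJ/mol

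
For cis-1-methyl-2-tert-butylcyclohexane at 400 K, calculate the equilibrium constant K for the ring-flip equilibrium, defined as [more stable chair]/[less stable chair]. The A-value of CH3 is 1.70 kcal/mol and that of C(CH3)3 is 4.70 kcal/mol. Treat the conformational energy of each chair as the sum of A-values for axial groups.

C1 and C2 have opposite parity, so for the cis isomer the two substituents are one axial and one equatorial in each chair.
Chair I (methyl axial, tert-butyl equatorial): E = 1.70 kcal/mol; chair II (methyl equatorial, tert-butyl axial): E = 4.70 kcal/mol.
ΔG = 3.00 kcal/mol between the two chairs.
K = exp(ΔG/RT) with R = 1.987×10⁻³ kcal mol⁻¹ K⁻¹ and T = 400 K gives K ≈ 43.6.

K ≈ 43.6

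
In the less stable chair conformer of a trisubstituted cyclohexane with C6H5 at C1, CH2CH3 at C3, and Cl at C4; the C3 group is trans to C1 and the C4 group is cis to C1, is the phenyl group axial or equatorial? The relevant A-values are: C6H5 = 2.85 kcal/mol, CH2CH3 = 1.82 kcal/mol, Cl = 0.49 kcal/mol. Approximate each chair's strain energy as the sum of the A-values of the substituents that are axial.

Chair I (phenyl axial, ethyl equatorial, chloro equatorial): E = 2.85 kcal/mol.
Chair II (phenyl equatorial, ethyl axial, chloro axial): E = 2.31 kcal/mol.
Chair I is the less stable (higher-energy) conformer, and in that chair the phenyl group is axial.

axial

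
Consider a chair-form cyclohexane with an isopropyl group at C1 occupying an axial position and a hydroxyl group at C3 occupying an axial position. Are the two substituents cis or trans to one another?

C1 and C3 have the same parity, so their axial bonds point in the same direction.
With same-parity carbons, two substituents on the same face are both axial or both equatorial; opposite faces give one of each.
Here the groups are axial/axial → same face → cis.

cis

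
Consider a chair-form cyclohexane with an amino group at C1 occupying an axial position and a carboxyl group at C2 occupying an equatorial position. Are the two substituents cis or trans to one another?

C1 and C2 have opposite parity, so their axial bonds point in opposite directions.
With opposite-parity carbons, two substituents on the same face are one axial and one equatorial; opposite faces give both axial or both equatorial.
Here the groups are axial/equatorial → same face → cis.

cis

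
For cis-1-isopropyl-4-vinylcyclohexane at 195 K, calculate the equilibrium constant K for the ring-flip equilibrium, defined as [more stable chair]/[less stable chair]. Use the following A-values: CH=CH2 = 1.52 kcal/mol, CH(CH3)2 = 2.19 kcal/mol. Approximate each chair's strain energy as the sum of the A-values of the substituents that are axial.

C1 and C4 have opposite parity, so for the cis isomer the two substituents are one axial and one equatorial in each chair.
Chair I (vinyl axial, isopropyl equatorial): E = 1.52 kcal/mol; chair II (vinyl equatorial, isopropyl axial): E = 2.19 kcal/mol.
ΔG = 0.67 kcal/mol between the two chairs.
K = exp(ΔG/RT) with R = 1.987×10⁻³ kcal mol⁻¹ K⁻¹ and T = 195 K gives K ≈ 5.64.

K ≈ 5.64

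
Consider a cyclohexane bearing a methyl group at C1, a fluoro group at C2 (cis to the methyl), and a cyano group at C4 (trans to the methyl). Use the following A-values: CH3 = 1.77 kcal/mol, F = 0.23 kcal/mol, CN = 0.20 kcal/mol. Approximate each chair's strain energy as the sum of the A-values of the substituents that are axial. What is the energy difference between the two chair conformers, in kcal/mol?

1.74 kcal/mol

Chair I (methyl axial, fluoro equatorial, cyano axial): E = 1.97 kcal/mol.
Chair II (methyl equatorial, fluoro axial, cyano equatorial): E = 0.23 kcal/mol.
ΔE = 1.97 − 0.23 = 1.74 kcal/mol; chair II is more stable.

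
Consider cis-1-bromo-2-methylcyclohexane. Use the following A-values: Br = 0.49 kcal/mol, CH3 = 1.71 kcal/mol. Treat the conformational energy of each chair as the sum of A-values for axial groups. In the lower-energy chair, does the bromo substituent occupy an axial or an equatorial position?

axial

C1 and C2 have opposite parity, so for the cis isomer the two substituents are one axial and one equatorial in each chair.
Chair I (bromo axial, methyl equatorial): E = 0.49 kcal/mol.
Chair II (bromo equatorial, methyl axial): E = 1.71 kcal/mol.
Chair I is the more stable (lower-energy) conformer, and in that chair the bromo group is axial.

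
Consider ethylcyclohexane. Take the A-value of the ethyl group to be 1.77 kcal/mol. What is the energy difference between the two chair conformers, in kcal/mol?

1.77 kcal/mol

A monosubstituted cyclohexane has one chair with the ethyl group axial (E = A = 1.77 kcal/mol) and one with it equatorial (E = 0).
ΔE = 1.77 − 0 = 1.77 kcal/mol.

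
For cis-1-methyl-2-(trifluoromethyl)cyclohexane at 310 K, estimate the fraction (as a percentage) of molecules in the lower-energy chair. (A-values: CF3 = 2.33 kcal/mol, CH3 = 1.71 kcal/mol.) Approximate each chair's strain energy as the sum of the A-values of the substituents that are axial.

73.2%

C1 and C2 have opposite parity, so for the cis isomer the two substituents are one axial and one equatorial in each chair.
Chair I (trifluoromethyl axial, methyl equatorial): E = 2.33 kcal/mol; chair II (trifluoromethyl equatorial, methyl axial): E = 1.71 kcal/mol.
ΔG = 0.62 kcal/mol between the two chairs.
K = exp(ΔG/RT) with R = 1.987×10⁻³ kcal mol⁻¹ K⁻¹ and T = 310 K gives K ≈ 2.74.
Fraction in the lower-energy chair = K/(K+1) = 73.2%.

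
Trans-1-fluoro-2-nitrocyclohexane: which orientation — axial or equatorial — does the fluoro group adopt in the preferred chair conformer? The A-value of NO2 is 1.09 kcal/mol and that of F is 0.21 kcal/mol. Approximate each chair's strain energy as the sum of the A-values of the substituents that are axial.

C1 and C2 have opposite parity, so for the trans isomer the two substituents are e,e in one chair and a,a in the other.
Chair I (nitro axial, fluoro axial): E = 1.30 kcal/mol.
Chair II (nitro equatorial, fluoro equatorial): E = 0.00 kcal/mol.
Chair II is the more stable (lower-energy) conformer, and in that chair the fluoro group is equatorial.

equatorial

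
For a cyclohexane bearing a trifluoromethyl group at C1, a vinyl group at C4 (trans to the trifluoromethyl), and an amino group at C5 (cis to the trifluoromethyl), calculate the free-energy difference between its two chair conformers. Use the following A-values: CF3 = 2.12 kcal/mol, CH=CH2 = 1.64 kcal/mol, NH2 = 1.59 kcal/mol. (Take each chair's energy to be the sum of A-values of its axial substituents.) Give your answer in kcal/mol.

Chair I (trifluoromethyl axial, vinyl axial, amino axial): E = 5.35 kcal/mol.
Chair II (trifluoromethyl equatorial, vinyl equatorial, amino equatorial): E = 0.00 kcal/mol.
ΔE = 5.35 − 0.00 = 5.35 kcal/mol; chair II is more stable.

5.35 kcal/mol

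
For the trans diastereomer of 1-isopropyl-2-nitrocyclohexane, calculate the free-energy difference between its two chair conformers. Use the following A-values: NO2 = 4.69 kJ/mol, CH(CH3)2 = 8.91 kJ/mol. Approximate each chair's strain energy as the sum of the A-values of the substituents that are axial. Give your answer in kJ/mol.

13.60 kJ/mol

C1 and C2 have opposite parity, so for the trans isomer the two substituents are e,e in one chair and a,a in the other.
Chair I (nitro axial, isopropyl axial): E = 13.60 kJ/mol.
Chair II (nitro equatorial, isopropyl equatorial): E = 0.00 kJ/mol.
ΔE = 13.60 − 0.00 = 13.60 kJ/mol; chair II is more stable.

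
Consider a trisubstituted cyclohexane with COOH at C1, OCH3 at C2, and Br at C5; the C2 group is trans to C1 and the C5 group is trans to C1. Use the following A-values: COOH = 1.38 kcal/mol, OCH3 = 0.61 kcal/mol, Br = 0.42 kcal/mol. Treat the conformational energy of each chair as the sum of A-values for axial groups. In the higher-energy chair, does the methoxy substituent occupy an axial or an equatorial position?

Chair I (carboxyl axial, methoxy axial, bromo equatorial): E = 1.99 kcal/mol.
Chair II (carboxyl equatorial, methoxy equatorial, bromo axial): E = 0.42 kcal/mol.
Chair I is the less stable (higher-energy) conformer, and in that chair the methoxy group is axial.

axial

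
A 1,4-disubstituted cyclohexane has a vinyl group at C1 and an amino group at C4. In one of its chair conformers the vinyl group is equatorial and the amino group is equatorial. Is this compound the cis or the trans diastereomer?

trans

C1 and C4 have opposite parity, so their axial bonds point in opposite directions.
With opposite-parity carbons, two substituents on the same face are one axial and one equatorial; opposite faces give both axial or both equatorial.
Here the groups are equatorial/equatorial → opposite face → trans.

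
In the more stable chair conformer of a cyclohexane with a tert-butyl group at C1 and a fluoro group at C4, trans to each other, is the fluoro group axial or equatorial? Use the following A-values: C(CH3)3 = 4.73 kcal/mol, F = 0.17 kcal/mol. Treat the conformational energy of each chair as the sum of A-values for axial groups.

C1 and C4 have opposite parity, so for the trans isomer the two substituents are e,e in one chair and a,a in the other.
Chair I (tert-butyl axial, fluoro axial): E = 4.90 kcal/mol.
Chair II (tert-butyl equatorial, fluoro equatorial): E = 0.00 kcal/mol.
Chair II is the more stable (lower-energy) conformer, and in that chair the fluoro group is equatorial.

equatorial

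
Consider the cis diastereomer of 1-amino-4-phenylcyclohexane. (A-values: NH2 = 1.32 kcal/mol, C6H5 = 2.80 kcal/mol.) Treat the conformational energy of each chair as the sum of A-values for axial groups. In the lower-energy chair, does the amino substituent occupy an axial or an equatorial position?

axial

C1 and C4 have opposite parity, so for the cis isomer the two substituents are one axial and one equatorial in each chair.
Chair I (amino axial, phenyl equatorial): E = 1.32 kcal/mol.
Chair II (amino equatorial, phenyl axial): E = 2.80 kcal/mol.
Chair I is the more stable (lower-energy) conformer, and in that chair the amino group is axial.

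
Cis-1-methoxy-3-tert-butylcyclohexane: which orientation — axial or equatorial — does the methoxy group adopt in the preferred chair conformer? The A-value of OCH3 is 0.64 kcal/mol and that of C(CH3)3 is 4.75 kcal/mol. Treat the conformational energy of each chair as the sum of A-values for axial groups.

C1 and C3 have the same parity, so for the cis isomer the two substituents are e,e in one chair and a,a in the other.
Chair I (methoxy axial, tert-butyl axial): E = 5.39 kcal/mol.
Chair II (methoxy equatorial, tert-butyl equatorial): E = 0.00 kcal/mol.
Chair II is the more stable (lower-energy) conformer, and in that chair the methoxy group is equatorial.

equatorial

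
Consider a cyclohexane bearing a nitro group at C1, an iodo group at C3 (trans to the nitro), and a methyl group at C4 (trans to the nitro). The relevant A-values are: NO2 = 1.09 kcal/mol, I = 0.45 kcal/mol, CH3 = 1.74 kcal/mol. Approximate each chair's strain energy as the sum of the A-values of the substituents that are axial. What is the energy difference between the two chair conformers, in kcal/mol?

2.38 kcal/mol

Chair I (nitro axial, iodo equatorial, methyl axial): E = 2.83 kcal/mol.
Chair II (nitro equatorial, iodo axial, methyl equatorial): E = 0.45 kcal/mol.
ΔE = 2.83 − 0.45 = 2.38 kcal/mol; chair II is more stable.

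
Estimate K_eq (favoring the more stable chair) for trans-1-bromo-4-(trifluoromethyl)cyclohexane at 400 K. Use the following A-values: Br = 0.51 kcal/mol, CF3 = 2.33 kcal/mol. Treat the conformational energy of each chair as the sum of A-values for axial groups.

C1 and C4 have opposite parity, so for the trans isomer the two substituents are e,e in one chair and a,a in the other.
Chair I (bromo axial, trifluoromethyl axial): E = 2.84 kcal/mol; chair II (bromo equatorial, trifluoromethyl equatorial): E = 0.00 kcal/mol.
ΔG = 2.84 kcal/mol between the two chairs.
K = exp(ΔG/RT) with R = 1.987×10⁻³ kcal mol⁻¹ K⁻¹ and T = 400 K gives K ≈ 35.6.

K ≈ 35.6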